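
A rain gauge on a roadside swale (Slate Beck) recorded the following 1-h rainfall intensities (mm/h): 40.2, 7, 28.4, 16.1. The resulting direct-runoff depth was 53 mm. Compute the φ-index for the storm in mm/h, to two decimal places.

Only the 3 blocks with intensity above φ contribute runoff: 40.2, 28.4, 16.1 mm/h.
Σ(I−φ)·Δt = d  ⇒  (40.2+28.4+16.1 − 3φ)·1 = 53
φ = (84.70 − 53/1) / 3 = 10.57 mm/h.

φ ≈ 10.57 mm/h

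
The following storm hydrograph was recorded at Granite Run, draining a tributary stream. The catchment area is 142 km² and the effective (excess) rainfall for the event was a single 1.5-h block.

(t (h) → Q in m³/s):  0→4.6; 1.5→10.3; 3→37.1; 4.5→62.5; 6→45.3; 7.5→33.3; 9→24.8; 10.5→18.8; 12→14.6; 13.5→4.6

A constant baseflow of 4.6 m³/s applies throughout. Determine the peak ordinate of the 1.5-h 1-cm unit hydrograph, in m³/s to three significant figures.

Direct runoff: 0.0, 5.7, 32.5, 57.9, 40.7, 28.7, 20.2, 14.2, 10.0, 0.0 m³/s; ΣQ_DR = 209.9 m³/s, peak = 57.9 m³/s.
Runoff depth d = ΣQ_DR·Δt / A = 209.9 × 5400 / (142 km²) = 7.982 mm.
The 1-cm UH is the DRH scaled by (10 mm)/d, so U_p = 57.9 × 10/7.982 = 72.5 m³/s.

U_p ≈ 72.5 m³/s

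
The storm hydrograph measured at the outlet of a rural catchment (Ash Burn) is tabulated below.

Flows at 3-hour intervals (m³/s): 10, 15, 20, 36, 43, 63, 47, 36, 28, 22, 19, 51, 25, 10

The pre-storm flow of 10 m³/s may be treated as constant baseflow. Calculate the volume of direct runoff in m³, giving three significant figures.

V ≈ 3.08 × 10^6 m³

Direct-runoff ordinates (Q − Q_b): 0.0, 5.0, 10.0, 26.0, 33.0, 53.0, 37.0, 26.0, 18.0, 12.0, 9.0, 41.0, 15.0, 0.0 m³/s.
ΣQ_DR = 285.0 m³/s.
With Δt = 3 h = 10800 s, V = ΣQ_DR · Δt = 285.0 × 10800 = 3.08 × 10^6 m³.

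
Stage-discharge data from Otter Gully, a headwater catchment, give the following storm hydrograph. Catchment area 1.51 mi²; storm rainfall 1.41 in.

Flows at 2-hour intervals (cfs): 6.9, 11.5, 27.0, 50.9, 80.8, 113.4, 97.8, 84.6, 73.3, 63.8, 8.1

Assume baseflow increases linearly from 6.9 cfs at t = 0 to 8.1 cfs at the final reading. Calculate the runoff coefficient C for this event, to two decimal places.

C ≈ 0.78

ΣQ_DR = 535.6 cfs; V = ΣQ_DR·Δt = 3.856 × 10^6 ft³.
Runoff depth d = V / A = 1.099 in.
C = d / P = 1.099 / 1.41 = 0.78.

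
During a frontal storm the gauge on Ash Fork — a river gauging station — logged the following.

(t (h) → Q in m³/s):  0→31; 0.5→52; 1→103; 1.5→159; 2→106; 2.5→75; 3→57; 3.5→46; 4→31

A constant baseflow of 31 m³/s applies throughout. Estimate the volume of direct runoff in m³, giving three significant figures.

V ≈ 6.86 × 10^5 m³

Direct-runoff ordinates (Q − Q_b): 0.0, 21.0, 72.0, 128.0, 75.0, 44.0, 26.0, 15.0, 0.0 m³/s.
ΣQ_DR = 381.0 m³/s.
With Δt = 0.5 h = 1800 s, V = ΣQ_DR · Δt = 381.0 × 1800 = 6.86 × 10^5 m³.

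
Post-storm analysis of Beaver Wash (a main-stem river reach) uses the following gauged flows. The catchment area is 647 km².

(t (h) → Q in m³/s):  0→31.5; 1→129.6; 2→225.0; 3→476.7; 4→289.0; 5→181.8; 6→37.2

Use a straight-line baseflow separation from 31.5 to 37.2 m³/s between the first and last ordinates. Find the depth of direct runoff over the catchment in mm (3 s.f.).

d ≈ 6.29 mm

Direct runoff: 0.00, 97.15, 191.60, 442.35, 253.70, 145.55, 0.00 m³/s; ΣQ_DR = 1130 m³/s.
V = ΣQ_DR · Δt = 1130 × 3600 s = 4.069 × 10^6 m³.
Over A = 647 km², depth = V / A = 6.29 mm.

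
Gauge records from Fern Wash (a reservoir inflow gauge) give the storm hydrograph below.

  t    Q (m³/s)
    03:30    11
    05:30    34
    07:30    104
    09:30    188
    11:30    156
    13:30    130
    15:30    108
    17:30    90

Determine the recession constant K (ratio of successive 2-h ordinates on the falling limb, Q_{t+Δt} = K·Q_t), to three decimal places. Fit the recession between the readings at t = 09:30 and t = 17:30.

Using the recession-limb readings at t = 09:30 and t = 17:30: Q falls from 188 to 90 m³/s over 4 intervals.
K = (Q₂/Q₁)^(1/4) = (90/188)^(1/4) = 0.832.

K ≈ 0.832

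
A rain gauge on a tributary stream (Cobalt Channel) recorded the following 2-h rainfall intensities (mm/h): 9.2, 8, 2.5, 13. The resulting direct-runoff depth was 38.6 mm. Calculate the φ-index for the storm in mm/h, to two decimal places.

φ ≈ 3.63 mm/h

Only the 3 blocks with intensity above φ contribute runoff: 9.2, 8, 13 mm/h.
Σ(I−φ)·Δt = d  ⇒  (9.2+8+13 − 3φ)·2 = 38.6
φ = (30.20 − 38.6/2) / 3 = 3.63 mm/h.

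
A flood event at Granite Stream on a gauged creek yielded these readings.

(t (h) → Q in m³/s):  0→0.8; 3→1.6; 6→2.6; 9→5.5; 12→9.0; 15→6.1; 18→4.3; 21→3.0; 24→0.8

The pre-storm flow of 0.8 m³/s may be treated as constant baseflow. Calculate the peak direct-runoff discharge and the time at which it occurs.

Q_p = 8.2 m³/s at t = 12 h

Subtracting baseflow gives direct-runoff ordinates: 0.0, 0.8, 1.8, 4.7, 8.2, 5.3, 3.5, 2.2, 0.0 m³/s.
The maximum is 8.2 m³/s, occurring at the reading for t = 12 h.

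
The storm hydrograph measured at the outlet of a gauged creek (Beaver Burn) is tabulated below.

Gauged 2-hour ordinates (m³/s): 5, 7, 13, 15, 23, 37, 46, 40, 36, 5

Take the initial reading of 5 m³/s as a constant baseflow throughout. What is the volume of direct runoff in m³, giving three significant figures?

V ≈ 1.27 × 10^6 m³

Direct-runoff ordinates (Q − Q_b): 0.0, 2.0, 8.0, 10.0, 18.0, 32.0, 41.0, 35.0, 31.0, 0.0 m³/s.
ΣQ_DR = 177.0 m³/s.
With Δt = 2 h = 7200 s, V = ΣQ_DR · Δt = 177.0 × 7200 = 1.27 × 10^6 m³.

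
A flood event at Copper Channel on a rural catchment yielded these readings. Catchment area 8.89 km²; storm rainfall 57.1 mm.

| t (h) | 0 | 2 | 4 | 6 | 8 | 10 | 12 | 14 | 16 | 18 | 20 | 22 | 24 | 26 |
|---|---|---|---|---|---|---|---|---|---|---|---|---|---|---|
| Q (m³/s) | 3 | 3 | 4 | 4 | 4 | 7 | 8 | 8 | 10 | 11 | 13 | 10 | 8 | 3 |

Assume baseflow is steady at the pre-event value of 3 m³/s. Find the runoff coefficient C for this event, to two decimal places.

C ≈ 0.77

ΣQ_DR = 54.00 m³/s; V = ΣQ_DR·Δt = 3.888 × 10^5 m³.
Runoff depth d = V / A = 43.73 mm.
C = d / P = 43.73 / 57.1 = 0.77.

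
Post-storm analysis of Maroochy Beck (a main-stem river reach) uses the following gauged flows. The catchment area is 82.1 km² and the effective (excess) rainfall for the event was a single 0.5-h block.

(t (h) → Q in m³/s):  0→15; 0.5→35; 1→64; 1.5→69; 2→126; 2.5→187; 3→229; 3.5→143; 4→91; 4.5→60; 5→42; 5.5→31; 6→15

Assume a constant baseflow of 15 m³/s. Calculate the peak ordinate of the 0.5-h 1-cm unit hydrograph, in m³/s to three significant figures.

Direct runoff: 0.0, 20.0, 49.0, 54.0, 111.0, 172.0, 214.0, 128.0, 76.0, 45.0, 27.0, 16.0, 0.0 m³/s; ΣQ_DR = 912.0 m³/s, peak = 214.0 m³/s.
Runoff depth d = ΣQ_DR·Δt / A = 912.0 × 1800 / (82.1 km²) = 20.00 mm.
The 1-cm UH is the DRH scaled by (10 mm)/d, so U_p = 214.0 × 10/20.00 = 107 m³/s.

U_p ≈ 107 m³/s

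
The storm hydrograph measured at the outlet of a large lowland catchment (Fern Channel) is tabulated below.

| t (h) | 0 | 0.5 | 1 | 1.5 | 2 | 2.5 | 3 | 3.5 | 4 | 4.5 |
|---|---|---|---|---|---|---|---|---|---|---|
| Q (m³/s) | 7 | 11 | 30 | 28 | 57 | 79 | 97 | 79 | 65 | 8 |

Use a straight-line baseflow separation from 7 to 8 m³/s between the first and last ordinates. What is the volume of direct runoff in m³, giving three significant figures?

V ≈ 6.95 × 10^5 m³

Direct-runoff ordinates (Q − Q_b): 0.00, 3.89, 22.78, 20.67, 49.56, 71.44, 89.33, 71.22, 57.11, 0.00 m³/s.
ΣQ_DR = 386.0 m³/s.
With Δt = 0.5 h = 1800 s, V = ΣQ_DR · Δt = 386.0 × 1800 = 6.95 × 10^5 m³.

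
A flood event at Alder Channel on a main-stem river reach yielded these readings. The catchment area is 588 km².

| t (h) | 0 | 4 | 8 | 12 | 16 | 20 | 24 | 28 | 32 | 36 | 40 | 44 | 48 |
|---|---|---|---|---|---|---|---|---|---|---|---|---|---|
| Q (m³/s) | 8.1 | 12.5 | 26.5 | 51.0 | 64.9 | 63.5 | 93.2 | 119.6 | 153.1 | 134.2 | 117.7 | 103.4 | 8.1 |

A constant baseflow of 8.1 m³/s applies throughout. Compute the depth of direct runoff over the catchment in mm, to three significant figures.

Direct runoff: 0.0, 4.4, 18.4, 42.9, 56.8, 55.4, 85.1, 111.5, 145.0, 126.1, 109.6, 95.3, 0.0 m³/s; ΣQ_DR = 850.5 m³/s.
V = ΣQ_DR · Δt = 850.5 × 14400 s = 1.225 × 10^7 m³.
Over A = 588 km², depth = V / A = 20.8 mm.

d ≈ 20.8 mm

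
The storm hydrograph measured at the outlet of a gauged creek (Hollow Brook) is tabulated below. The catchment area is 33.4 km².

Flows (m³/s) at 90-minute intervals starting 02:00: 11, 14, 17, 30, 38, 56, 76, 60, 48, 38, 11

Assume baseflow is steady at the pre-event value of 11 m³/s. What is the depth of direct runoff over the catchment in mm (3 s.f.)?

d ≈ 44.9 mm

Direct runoff: 0.0, 3.0, 6.0, 19.0, 27.0, 45.0, 65.0, 49.0, 37.0, 27.0, 0.0 m³/s; ΣQ_DR = 278.0 m³/s.
V = ΣQ_DR · Δt = 278.0 × 5400 s = 1.501 × 10^6 m³.
Over A = 33.4 km², depth = V / A = 44.9 mm.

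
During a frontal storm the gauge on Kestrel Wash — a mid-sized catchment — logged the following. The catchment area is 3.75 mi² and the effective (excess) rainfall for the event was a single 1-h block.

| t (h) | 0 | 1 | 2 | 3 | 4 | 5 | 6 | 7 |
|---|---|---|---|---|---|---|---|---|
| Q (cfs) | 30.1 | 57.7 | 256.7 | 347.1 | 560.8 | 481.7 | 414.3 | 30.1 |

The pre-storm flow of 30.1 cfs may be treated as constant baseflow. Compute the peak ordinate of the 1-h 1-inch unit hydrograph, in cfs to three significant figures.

Direct runoff: 0.0, 27.6, 226.6, 317.0, 530.7, 451.6, 384.2, 0.0 cfs; ΣQ_DR = 1938 cfs, peak = 530.7 cfs.
Runoff depth d = ΣQ_DR·Δt / A = 1938 × 3600 / (3.75 mi²) = 0.8007 in.
The 1-inch UH is the DRH scaled by (1 in)/d, so U_p = 530.7 × 1/0.8007 = 663 cfs.

U_p ≈ 663 cfs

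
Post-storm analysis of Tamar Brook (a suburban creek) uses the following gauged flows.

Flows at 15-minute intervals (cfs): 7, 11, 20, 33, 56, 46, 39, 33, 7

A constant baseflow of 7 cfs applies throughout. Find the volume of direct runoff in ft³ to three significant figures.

V ≈ 1.70 × 10^5 ft³

Direct-runoff ordinates (Q − Q_b): 0.0, 4.0, 13.0, 26.0, 49.0, 39.0, 32.0, 26.0, 0.0 cfs.
ΣQ_DR = 189.0 cfs.
With Δt = 0.25 h = 900 s, V = ΣQ_DR · Δt = 189.0 × 900 = 1.70 × 10^5 ft³.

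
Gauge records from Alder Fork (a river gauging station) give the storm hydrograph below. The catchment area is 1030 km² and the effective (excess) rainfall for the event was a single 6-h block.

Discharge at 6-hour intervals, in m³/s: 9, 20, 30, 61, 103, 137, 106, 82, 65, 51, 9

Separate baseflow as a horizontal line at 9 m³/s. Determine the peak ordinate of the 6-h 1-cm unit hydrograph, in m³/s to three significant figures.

Direct runoff: 0.0, 11.0, 21.0, 52.0, 94.0, 128.0, 97.0, 73.0, 56.0, 42.0, 0.0 m³/s; ΣQ_DR = 574.0 m³/s, peak = 128.0 m³/s.
Runoff depth d = ΣQ_DR·Δt / A = 574.0 × 21600 / (1030 km²) = 12.04 mm.
The 1-cm UH is the DRH scaled by (10 mm)/d, so U_p = 128.0 × 10/12.04 = 106 m³/s.

U_p ≈ 106 m³/s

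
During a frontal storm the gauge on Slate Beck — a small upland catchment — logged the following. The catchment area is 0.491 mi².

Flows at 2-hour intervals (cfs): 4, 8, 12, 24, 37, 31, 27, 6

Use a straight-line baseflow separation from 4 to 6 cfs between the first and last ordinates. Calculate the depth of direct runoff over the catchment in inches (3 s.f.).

d ≈ 0.688 in

Direct runoff: 0.00, 3.71, 7.43, 19.14, 31.86, 25.57, 21.29, 0.00 cfs; ΣQ_DR = 109.0 cfs.
V = ΣQ_DR · Δt = 109.0 × 7200 s = 7.848 × 10^5 ft³.
Over A = 0.491 mi², depth = V / A = 0.688 in.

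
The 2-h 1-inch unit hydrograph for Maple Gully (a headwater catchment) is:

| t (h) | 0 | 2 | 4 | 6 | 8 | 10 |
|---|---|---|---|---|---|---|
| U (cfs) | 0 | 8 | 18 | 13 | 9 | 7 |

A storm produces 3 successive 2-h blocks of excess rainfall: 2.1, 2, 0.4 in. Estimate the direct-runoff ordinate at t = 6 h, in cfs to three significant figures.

Q ≈ 66.5 cfs

By discrete convolution, Q_j = Σ (P_i / 1 in) · U_{j−i}.
At t = 6 h (j=3): Q = (2.1/1)·13 + (2/1)·18 + (0.4/1)·8 = 66.5 cfs.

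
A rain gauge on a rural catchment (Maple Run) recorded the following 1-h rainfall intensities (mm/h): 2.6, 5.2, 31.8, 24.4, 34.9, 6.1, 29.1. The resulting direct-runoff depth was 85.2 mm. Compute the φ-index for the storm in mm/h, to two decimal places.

Only the 4 blocks with intensity above φ contribute runoff: 31.8, 24.4, 34.9, 29.1 mm/h.
Σ(I−φ)·Δt = d  ⇒  (31.8+24.4+34.9+29.1 − 4φ)·1 = 85.2
φ = (120.2 − 85.2/1) / 4 = 8.75 mm/h.

φ ≈ 8.75 mm/h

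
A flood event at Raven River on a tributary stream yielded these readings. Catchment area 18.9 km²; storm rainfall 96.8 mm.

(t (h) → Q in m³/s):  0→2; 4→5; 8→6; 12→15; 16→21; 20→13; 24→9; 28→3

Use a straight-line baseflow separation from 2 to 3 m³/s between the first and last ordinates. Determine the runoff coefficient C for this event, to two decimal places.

C ≈ 0.43

ΣQ_DR = 54.00 m³/s; V = ΣQ_DR·Δt = 7.776 × 10^5 m³.
Runoff depth d = V / A = 41.14 mm.
C = d / P = 41.14 / 96.8 = 0.43.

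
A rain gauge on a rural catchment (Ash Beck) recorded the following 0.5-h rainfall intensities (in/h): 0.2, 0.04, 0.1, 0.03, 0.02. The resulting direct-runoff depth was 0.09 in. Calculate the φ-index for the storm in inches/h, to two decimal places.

Only the 2 blocks with intensity above φ contribute runoff: 0.2, 0.1 in/h.
Σ(I−φ)·Δt = d  ⇒  (0.2+0.1 − 2φ)·0.5 = 0.09
φ = (0.3000 − 0.09/0.5) / 2 = 0.06 in/h.

φ ≈ 0.06 in/h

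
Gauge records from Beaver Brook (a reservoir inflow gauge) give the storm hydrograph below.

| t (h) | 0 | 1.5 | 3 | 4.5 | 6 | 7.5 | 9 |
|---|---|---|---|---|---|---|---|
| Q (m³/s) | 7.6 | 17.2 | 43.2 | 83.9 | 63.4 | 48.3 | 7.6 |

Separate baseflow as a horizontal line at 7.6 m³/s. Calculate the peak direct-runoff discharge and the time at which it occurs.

Subtracting baseflow gives direct-runoff ordinates: 0.0, 9.6, 35.6, 76.3, 55.8, 40.7, 0.0 m³/s.
The maximum is 76.3 m³/s, occurring at the reading for t = 4.5 h.

Q_p = 76.3 m³/s at t = 4.5 h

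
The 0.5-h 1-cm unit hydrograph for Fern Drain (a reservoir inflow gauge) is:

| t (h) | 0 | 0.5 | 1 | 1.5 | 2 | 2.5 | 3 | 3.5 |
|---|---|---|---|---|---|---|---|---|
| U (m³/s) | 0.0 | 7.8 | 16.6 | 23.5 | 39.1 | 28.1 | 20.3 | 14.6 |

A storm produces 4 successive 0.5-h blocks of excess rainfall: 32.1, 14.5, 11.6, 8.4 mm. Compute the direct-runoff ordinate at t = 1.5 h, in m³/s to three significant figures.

Q ≈ 109 m³/s

By discrete convolution, Q_j = Σ (P_i / 10 mm) · U_{j−i}.
At t = 1.5 h (j=3): Q = (32.1/10)·23.5 + (14.5/10)·16.6 + (11.6/10)·7.8 + (8.4/10)·0.0 = 109 m³/s.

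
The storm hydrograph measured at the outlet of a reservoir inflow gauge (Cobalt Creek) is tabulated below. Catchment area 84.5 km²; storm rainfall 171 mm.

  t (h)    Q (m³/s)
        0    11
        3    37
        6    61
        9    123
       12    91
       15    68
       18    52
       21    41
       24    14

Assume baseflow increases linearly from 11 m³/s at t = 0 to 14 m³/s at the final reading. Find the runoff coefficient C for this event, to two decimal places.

C ≈ 0.29

ΣQ_DR = 385.5 m³/s; V = ΣQ_DR·Δt = 4.163 × 10^6 m³.
Runoff depth d = V / A = 49.27 mm.
C = d / P = 49.27 / 171 = 0.29.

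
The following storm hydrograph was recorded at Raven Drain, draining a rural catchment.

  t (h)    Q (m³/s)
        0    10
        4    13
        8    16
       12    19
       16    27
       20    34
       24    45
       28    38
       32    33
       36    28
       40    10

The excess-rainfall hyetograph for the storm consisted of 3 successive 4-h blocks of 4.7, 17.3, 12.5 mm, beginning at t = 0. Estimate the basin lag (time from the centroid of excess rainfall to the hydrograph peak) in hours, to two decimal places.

t_L ≈ 17.10 h

Centroid of excess rainfall: t_c = Σ P_i·t̄_i / ΣP_i = 6.9043 h (block centres at 2, 6, 10 h).
Hydrograph peak occurs at t = 24 h, so basin lag t_L = 24 − 6.9043 = 17.10 h.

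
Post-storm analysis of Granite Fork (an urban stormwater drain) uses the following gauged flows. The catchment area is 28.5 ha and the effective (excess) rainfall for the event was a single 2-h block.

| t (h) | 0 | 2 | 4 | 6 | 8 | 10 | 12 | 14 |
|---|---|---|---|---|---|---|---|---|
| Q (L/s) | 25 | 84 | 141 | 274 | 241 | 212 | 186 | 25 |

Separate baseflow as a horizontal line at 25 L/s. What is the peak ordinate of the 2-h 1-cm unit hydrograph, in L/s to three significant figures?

U_p ≈ 99.8 L/s

Direct runoff: 0.0, 59.0, 116.0, 249.0, 216.0, 187.0, 161.0, 0.0 L/s; ΣQ_DR = 988.0 L/s, peak = 249.0 L/s.
Runoff depth d = ΣQ_DR·Δt / A = 988.0 × 7200 / (28.5 ha) = 24.96 mm.
The 1-cm UH is the DRH scaled by (10 mm)/d, so U_p = 249.0 × 10/24.96 = 99.8 L/s.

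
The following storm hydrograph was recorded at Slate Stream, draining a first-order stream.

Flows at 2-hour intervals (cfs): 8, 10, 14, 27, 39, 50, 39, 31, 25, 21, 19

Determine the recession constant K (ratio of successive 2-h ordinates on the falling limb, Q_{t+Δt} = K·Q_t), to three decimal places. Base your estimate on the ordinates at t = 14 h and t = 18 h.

Using the recession-limb readings at t = 14 h and t = 18 h: Q falls from 31 to 21 cfs over 2 intervals.
K = (Q₂/Q₁)^(1/2) = (21/31)^(1/2) = 0.823.

K ≈ 0.823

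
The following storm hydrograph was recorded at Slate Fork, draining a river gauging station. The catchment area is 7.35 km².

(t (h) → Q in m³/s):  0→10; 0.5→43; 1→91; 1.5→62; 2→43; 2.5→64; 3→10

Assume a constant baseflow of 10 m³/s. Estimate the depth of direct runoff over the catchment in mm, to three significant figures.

d ≈ 62.0 mm

Direct runoff: 0.0, 33.0, 81.0, 52.0, 33.0, 54.0, 0.0 m³/s; ΣQ_DR = 253.0 m³/s.
V = ΣQ_DR · Δt = 253.0 × 1800 s = 4.554 × 10^5 m³.
Over A = 7.35 km², depth = V / A = 62.0 mm.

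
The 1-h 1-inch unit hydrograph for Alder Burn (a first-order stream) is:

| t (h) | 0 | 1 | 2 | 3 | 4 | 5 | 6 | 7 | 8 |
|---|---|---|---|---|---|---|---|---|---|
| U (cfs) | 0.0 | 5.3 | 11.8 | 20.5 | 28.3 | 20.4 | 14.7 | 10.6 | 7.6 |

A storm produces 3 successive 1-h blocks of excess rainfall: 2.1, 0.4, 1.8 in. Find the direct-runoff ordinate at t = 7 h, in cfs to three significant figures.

Q ≈ 64.9 cfs

By discrete convolution, Q_j = Σ (P_i / 1 in) · U_{j−i}.
At t = 7 h (j=7): Q = (2.1/1)·10.6 + (0.4/1)·14.7 + (1.8/1)·20.4 = 64.9 cfs.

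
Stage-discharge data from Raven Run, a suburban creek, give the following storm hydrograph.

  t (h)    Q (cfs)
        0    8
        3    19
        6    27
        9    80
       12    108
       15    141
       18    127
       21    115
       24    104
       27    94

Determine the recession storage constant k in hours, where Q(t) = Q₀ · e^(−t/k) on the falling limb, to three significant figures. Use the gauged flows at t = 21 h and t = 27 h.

k ≈ 29.8 h

On the falling limb, Q drops from 115 to 94 cfs between t = 21 h and t = 27 h (Δt = 6 h).
k = −Δt / ln(Q₂/Q₁) = −6 / ln(94/115) = 29.8 h.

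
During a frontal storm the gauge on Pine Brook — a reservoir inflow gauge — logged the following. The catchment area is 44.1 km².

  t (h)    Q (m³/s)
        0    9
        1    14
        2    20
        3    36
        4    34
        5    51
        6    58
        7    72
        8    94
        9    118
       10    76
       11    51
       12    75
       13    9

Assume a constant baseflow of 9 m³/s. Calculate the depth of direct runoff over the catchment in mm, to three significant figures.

d ≈ 48.2 mm

Direct runoff: 0.0, 5.0, 11.0, 27.0, 25.0, 42.0, 49.0, 63.0, 85.0, 109.0, 67.0, 42.0, 66.0, 0.0 m³/s; ΣQ_DR = 591.0 m³/s.
V = ΣQ_DR · Δt = 591.0 × 3600 s = 2.128 × 10^6 m³.
Over A = 44.1 km², depth = V / A = 48.2 mm.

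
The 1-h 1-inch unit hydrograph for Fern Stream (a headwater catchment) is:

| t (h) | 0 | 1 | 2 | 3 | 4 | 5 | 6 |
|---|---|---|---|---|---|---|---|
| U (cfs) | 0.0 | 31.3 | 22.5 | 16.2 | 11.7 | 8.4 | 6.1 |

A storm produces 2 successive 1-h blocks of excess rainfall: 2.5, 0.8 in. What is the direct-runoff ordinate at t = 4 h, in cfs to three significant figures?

Q ≈ 42.2 cfs

By discrete convolution, Q_j = Σ (P_i / 1 in) · U_{j−i}.
At t = 4 h (j=4): Q = (2.5/1)·11.7 + (0.8/1)·16.2 = 42.2 cfs.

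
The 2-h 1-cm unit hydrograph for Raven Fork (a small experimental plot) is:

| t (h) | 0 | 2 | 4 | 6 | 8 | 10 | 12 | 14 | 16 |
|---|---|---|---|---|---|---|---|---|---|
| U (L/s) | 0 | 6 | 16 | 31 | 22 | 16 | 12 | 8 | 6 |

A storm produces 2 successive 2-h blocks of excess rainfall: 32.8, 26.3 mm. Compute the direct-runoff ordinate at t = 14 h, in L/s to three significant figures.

Q ≈ 57.8 L/s

By discrete convolution, Q_j = Σ (P_i / 10 mm) · U_{j−i}.
At t = 14 h (j=7): Q = (32.8/10)·8 + (26.3/10)·12 = 57.8 L/s.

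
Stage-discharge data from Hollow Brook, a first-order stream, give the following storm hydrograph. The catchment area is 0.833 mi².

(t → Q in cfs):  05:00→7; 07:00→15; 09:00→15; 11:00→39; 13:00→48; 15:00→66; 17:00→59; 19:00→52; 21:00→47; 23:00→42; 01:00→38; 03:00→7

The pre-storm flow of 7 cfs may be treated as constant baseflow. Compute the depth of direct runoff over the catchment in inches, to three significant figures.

d ≈ 1.31 in

Direct runoff: 0.0, 8.0, 8.0, 32.0, 41.0, 59.0, 52.0, 45.0, 40.0, 35.0, 31.0, 0.0 cfs; ΣQ_DR = 351.0 cfs.
V = ΣQ_DR · Δt = 351.0 × 7200 s = 2.527 × 10^6 ft³.
Over A = 0.833 mi², depth = V / A = 1.31 in.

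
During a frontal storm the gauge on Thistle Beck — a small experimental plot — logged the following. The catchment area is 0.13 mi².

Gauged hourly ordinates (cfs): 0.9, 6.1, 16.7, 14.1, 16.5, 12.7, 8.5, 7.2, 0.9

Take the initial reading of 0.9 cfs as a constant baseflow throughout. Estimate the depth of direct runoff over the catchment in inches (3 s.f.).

Direct runoff: 0.0, 5.2, 15.8, 13.2, 15.6, 11.8, 7.6, 6.3, 0.0 cfs; ΣQ_DR = 75.50 cfs.
V = ΣQ_DR · Δt = 75.50 × 3600 s = 2.718 × 10^5 ft³.
Over A = 0.13 mi², depth = V / A = 0.900 in.

d ≈ 0.900 in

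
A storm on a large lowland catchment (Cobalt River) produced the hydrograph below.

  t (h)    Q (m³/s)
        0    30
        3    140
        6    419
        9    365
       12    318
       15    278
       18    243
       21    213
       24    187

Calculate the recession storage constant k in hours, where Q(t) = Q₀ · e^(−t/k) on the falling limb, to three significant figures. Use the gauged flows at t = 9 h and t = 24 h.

k ≈ 22.4 h

On the falling limb, Q drops from 365 to 187 m³/s between t = 9 h and t = 24 h (Δt = 15 h).
k = −Δt / ln(Q₂/Q₁) = −15 / ln(187/365) = 22.4 h.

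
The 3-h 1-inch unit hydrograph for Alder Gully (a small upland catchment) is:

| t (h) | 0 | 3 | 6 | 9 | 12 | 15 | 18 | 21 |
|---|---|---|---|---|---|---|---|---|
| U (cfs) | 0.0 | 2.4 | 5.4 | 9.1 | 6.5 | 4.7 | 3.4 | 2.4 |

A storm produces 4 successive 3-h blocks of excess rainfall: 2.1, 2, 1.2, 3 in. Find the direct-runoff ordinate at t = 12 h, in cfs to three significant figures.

Q ≈ 45.5 cfs

By discrete convolution, Q_j = Σ (P_i / 1 in) · U_{j−i}.
At t = 12 h (j=4): Q = (2.1/1)·6.5 + (2/1)·9.1 + (1.2/1)·5.4 + (3/1)·2.4 = 45.5 cfs.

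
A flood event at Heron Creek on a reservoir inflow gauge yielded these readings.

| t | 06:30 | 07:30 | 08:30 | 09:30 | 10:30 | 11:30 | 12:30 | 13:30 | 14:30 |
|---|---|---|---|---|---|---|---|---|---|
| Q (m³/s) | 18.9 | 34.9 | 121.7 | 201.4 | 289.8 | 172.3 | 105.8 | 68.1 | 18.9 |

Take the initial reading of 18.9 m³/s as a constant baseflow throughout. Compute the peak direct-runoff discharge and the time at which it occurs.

Q_p = 270.9 m³/s at t = 10:30

Subtracting baseflow gives direct-runoff ordinates: 0.0, 16.0, 102.8, 182.5, 270.9, 153.4, 86.9, 49.2, 0.0 m³/s.
The maximum is 270.9 m³/s, occurring at the reading for t = 10:30.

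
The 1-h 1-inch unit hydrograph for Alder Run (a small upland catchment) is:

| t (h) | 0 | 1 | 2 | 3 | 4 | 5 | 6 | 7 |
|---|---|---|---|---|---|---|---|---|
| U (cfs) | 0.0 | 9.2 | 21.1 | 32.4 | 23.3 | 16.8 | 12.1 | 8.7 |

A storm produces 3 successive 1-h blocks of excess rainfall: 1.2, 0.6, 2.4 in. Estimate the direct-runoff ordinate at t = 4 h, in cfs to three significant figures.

By discrete convolution, Q_j = Σ (P_i / 1 in) · U_{j−i}.
At t = 4 h (j=4): Q = (1.2/1)·23.3 + (0.6/1)·32.4 + (2.4/1)·21.1 = 98.0 cfs.

Q ≈ 98.0 cfs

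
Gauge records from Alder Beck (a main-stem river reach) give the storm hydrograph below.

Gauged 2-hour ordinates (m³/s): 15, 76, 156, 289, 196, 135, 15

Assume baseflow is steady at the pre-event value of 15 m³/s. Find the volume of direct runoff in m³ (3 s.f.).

Direct-runoff ordinates (Q − Q_b): 0.0, 61.0, 141.0, 274.0, 181.0, 120.0, 0.0 m³/s.
ΣQ_DR = 777.0 m³/s.
With Δt = 2 h = 7200 s, V = ΣQ_DR · Δt = 777.0 × 7200 = 5.59 × 10^6 m³.

V ≈ 5.59 × 10^6 m³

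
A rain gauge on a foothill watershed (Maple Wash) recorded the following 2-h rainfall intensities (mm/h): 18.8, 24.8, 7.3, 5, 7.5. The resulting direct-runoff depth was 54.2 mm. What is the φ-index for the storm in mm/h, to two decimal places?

Only the 2 blocks with intensity above φ contribute runoff: 18.8, 24.8 mm/h.
Σ(I−φ)·Δt = d  ⇒  (18.8+24.8 − 2φ)·2 = 54.2
φ = (43.60 − 54.2/2) / 2 = 8.25 mm/h.

φ ≈ 8.25 mm/h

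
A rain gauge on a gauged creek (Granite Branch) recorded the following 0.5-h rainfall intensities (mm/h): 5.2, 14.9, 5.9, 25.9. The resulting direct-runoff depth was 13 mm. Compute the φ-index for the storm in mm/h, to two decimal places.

φ ≈ 7.40 mm/h

Only the 2 blocks with intensity above φ contribute runoff: 14.9, 25.9 mm/h.
Σ(I−φ)·Δt = d  ⇒  (14.9+25.9 − 2φ)·0.5 = 13
φ = (40.80 − 13/0.5) / 2 = 7.40 mm/h.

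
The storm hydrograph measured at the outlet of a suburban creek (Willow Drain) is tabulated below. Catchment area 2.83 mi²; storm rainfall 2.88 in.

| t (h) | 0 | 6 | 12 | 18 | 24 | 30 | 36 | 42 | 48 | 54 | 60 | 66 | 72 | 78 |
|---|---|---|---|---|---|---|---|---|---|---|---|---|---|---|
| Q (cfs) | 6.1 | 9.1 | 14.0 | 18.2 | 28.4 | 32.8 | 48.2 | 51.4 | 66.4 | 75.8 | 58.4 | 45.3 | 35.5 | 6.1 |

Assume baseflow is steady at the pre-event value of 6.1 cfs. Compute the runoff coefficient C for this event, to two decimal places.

C ≈ 0.47

ΣQ_DR = 410.3 cfs; V = ΣQ_DR·Δt = 8.862 × 10^6 ft³.
Runoff depth d = V / A = 1.348 in.
C = d / P = 1.348 / 2.88 = 0.47.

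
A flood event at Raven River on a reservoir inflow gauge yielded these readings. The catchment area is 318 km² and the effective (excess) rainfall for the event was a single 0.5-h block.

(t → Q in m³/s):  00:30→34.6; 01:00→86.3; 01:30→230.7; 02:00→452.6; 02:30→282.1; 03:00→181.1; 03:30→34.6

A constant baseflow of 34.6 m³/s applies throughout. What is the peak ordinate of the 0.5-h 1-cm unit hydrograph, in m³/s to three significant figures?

U_p ≈ 697 m³/s

Direct runoff: 0.0, 51.7, 196.1, 418.0, 247.5, 146.5, 0.0 m³/s; ΣQ_DR = 1060 m³/s, peak = 418.0 m³/s.
Runoff depth d = ΣQ_DR·Δt / A = 1060 × 1800 / (318 km²) = 5.999 mm.
The 1-cm UH is the DRH scaled by (10 mm)/d, so U_p = 418.0 × 10/5.999 = 697 m³/s.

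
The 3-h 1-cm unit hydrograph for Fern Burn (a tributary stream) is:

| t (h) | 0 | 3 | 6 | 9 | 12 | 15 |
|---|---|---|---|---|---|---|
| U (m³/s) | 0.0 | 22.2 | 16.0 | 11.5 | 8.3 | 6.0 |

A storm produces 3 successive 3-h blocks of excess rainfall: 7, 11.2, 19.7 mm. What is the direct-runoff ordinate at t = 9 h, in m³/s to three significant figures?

By discrete convolution, Q_j = Σ (P_i / 10 mm) · U_{j−i}.
At t = 9 h (j=3): Q = (7/10)·11.5 + (11.2/10)·16.0 + (19.7/10)·22.2 = 69.7 m³/s.

Q ≈ 69.7 m³/s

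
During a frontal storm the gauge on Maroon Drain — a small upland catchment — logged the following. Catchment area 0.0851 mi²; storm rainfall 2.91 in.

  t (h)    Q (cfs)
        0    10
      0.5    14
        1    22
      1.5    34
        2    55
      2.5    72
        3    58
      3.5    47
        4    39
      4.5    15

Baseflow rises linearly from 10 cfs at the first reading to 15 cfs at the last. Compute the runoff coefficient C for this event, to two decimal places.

C ≈ 0.75

ΣQ_DR = 241.0 cfs; V = ΣQ_DR·Δt = 4.338 × 10^5 ft³.
Runoff depth d = V / A = 2.194 in.
C = d / P = 2.194 / 2.91 = 0.75.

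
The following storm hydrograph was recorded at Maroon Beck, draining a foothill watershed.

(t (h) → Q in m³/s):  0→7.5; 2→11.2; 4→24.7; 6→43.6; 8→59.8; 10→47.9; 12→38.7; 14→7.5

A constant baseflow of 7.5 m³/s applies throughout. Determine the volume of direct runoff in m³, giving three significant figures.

V ≈ 1.30 × 10^6 m³

Direct-runoff ordinates (Q − Q_b): 0.0, 3.7, 17.2, 36.1, 52.3, 40.4, 31.2, 0.0 m³/s.
ΣQ_DR = 180.9 m³/s.
With Δt = 2 h = 7200 s, V = ΣQ_DR · Δt = 180.9 × 7200 = 1.30 × 10^6 m³.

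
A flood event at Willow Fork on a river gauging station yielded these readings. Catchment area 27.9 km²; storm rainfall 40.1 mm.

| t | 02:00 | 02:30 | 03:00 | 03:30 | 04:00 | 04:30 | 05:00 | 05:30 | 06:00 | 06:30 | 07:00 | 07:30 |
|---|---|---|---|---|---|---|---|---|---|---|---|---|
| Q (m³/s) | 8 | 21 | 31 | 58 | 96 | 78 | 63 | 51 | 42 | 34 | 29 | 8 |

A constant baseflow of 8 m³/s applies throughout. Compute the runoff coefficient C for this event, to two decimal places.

ΣQ_DR = 423.0 m³/s; V = ΣQ_DR·Δt = 7.614 × 10^5 m³.
Runoff depth d = V / A = 27.29 mm.
C = d / P = 27.29 / 40.1 = 0.68.

C ≈ 0.68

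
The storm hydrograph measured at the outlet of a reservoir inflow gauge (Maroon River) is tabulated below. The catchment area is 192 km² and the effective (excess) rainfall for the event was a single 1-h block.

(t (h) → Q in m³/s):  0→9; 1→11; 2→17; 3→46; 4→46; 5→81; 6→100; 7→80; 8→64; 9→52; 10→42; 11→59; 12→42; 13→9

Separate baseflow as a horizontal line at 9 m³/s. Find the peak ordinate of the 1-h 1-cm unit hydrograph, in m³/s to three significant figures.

Direct runoff: 0.0, 2.0, 8.0, 37.0, 37.0, 72.0, 91.0, 71.0, 55.0, 43.0, 33.0, 50.0, 33.0, 0.0 m³/s; ΣQ_DR = 532.0 m³/s, peak = 91.0 m³/s.
Runoff depth d = ΣQ_DR·Δt / A = 532.0 × 3600 / (192 km²) = 9.975 mm.
The 1-cm UH is the DRH scaled by (10 mm)/d, so U_p = 91.0 × 10/9.975 = 91.2 m³/s.

U_p ≈ 91.2 m³/s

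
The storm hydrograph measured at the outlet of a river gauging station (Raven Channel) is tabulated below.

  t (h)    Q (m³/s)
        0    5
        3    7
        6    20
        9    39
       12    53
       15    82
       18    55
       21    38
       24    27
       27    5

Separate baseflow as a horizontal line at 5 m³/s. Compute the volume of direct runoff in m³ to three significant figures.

Direct-runoff ordinates (Q − Q_b): 0.0, 2.0, 15.0, 34.0, 48.0, 77.0, 50.0, 33.0, 22.0, 0.0 m³/s.
ΣQ_DR = 281.0 m³/s.
With Δt = 3 h = 10800 s, V = ΣQ_DR · Δt = 281.0 × 10800 = 3.03 × 10^6 m³.

V ≈ 3.03 × 10^6 m³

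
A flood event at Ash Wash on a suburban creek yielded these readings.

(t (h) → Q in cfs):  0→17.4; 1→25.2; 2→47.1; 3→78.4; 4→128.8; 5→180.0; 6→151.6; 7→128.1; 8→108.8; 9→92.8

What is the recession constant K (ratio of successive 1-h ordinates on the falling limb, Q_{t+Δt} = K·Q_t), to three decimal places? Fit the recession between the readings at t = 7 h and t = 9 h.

Using the recession-limb readings at t = 7 h and t = 9 h: Q falls from 128.1 to 92.8 cfs over 2 intervals.
K = (Q₂/Q₁)^(1/2) = (92.8/128.1)^(1/2) = 0.851.

K ≈ 0.851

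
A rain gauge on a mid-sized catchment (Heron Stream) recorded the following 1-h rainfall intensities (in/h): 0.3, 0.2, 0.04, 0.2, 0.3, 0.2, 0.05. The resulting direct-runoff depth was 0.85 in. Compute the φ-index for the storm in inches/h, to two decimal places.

φ ≈ 0.07 in/h

Only the 5 blocks with intensity above φ contribute runoff: 0.3, 0.2, 0.2, 0.3, 0.2 in/h.
Σ(I−φ)·Δt = d  ⇒  (0.3+0.2+0.2+0.3+0.2 − 5φ)·1 = 0.85
φ = (1.200 − 0.85/1) / 5 = 0.07 in/h.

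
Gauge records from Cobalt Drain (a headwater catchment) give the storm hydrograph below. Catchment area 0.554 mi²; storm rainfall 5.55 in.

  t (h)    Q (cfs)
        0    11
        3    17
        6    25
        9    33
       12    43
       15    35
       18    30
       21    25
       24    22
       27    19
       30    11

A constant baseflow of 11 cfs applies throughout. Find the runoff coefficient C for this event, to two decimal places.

ΣQ_DR = 150.0 cfs; V = ΣQ_DR·Δt = 1.620 × 10^6 ft³.
Runoff depth d = V / A = 1.259 in.
C = d / P = 1.259 / 5.55 = 0.23.

C ≈ 0.23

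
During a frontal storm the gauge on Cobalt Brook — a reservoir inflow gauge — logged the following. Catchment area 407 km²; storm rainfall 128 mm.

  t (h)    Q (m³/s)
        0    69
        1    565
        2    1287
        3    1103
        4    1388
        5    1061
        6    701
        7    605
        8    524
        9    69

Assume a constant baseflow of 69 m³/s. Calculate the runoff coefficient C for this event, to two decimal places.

C ≈ 0.46

ΣQ_DR = 6682 m³/s; V = ΣQ_DR·Δt = 2.406 × 10^7 m³.
Runoff depth d = V / A = 59.10 mm.
C = d / P = 59.10 / 128 = 0.46.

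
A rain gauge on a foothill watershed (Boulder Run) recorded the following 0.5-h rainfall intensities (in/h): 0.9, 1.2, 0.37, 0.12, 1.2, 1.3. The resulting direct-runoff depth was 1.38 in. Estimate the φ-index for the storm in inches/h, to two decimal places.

Only the 4 blocks with intensity above φ contribute runoff: 0.9, 1.2, 1.2, 1.3 in/h.
Σ(I−φ)·Δt = d  ⇒  (0.9+1.2+1.2+1.3 − 4φ)·0.5 = 1.38
φ = (4.600 − 1.38/0.5) / 4 = 0.46 in/h.

φ ≈ 0.46 in/h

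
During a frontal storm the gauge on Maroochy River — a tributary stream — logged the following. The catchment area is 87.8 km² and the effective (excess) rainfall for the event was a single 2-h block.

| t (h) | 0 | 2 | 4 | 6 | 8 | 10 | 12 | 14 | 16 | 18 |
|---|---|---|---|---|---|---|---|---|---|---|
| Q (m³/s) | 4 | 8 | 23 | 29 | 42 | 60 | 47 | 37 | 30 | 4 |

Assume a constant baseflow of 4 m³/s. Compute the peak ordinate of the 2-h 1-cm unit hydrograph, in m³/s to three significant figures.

U_p ≈ 28.0 m³/s

Direct runoff: 0.0, 4.0, 19.0, 25.0, 38.0, 56.0, 43.0, 33.0, 26.0, 0.0 m³/s; ΣQ_DR = 244.0 m³/s, peak = 56.0 m³/s.
Runoff depth d = ΣQ_DR·Δt / A = 244.0 × 7200 / (87.8 km²) = 20.01 mm.
The 1-cm UH is the DRH scaled by (10 mm)/d, so U_p = 56.0 × 10/20.01 = 28.0 m³/s.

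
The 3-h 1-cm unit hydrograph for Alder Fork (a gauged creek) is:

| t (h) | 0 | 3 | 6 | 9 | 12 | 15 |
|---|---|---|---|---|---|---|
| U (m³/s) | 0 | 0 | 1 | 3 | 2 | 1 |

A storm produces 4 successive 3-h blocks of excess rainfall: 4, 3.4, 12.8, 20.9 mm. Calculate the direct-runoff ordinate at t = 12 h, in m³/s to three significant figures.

By discrete convolution, Q_j = Σ (P_i / 10 mm) · U_{j−i}.
At t = 12 h (j=4): Q = (4/10)·2 + (3.4/10)·3 + (12.8/10)·1 + (20.9/10)·0 = 3.10 m³/s.

Q ≈ 3.10 m³/s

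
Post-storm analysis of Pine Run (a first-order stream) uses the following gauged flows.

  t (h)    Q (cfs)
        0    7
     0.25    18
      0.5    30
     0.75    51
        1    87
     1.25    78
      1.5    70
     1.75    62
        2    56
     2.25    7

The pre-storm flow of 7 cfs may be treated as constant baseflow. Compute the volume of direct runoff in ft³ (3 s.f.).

V ≈ 3.56 × 10^5 ft³

Direct-runoff ordinates (Q − Q_b): 0.0, 11.0, 23.0, 44.0, 80.0, 71.0, 63.0, 55.0, 49.0, 0.0 cfs.
ΣQ_DR = 396.0 cfs.
With Δt = 0.25 h = 900 s, V = ΣQ_DR · Δt = 396.0 × 900 = 3.56 × 10^5 ft³.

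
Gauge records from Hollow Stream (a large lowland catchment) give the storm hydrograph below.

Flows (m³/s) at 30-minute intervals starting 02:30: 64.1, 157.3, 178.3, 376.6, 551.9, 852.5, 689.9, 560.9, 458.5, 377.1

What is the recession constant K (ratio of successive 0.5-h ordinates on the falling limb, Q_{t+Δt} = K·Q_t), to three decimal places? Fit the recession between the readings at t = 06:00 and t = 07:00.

K ≈ 0.820

Using the recession-limb readings at t = 06:00 and t = 07:00: Q falls from 560.9 to 377.1 m³/s over 2 intervals.
K = (Q₂/Q₁)^(1/2) = (377.1/560.9)^(1/2) = 0.820.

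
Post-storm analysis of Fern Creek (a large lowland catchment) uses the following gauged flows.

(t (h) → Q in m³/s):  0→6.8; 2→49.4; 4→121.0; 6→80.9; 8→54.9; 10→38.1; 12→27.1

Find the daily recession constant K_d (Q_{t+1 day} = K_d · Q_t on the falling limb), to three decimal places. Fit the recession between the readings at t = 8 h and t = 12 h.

Between t = 8 h and t = 12 h the flow falls from 54.9 to 27.1 m³/s over 2×2 h = 4 h.
Per-interval ratio K = (27.1/54.9)^(1/2) = 0.7026; K_d = K^(24/2) = 0.014.

K_d ≈ 0.014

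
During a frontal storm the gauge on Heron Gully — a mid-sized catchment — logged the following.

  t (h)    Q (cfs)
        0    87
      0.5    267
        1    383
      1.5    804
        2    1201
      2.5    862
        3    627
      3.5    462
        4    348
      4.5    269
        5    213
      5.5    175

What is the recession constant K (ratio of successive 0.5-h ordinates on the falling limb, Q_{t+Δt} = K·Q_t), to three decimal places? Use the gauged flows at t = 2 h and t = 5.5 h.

K ≈ 0.759

Using the recession-limb readings at t = 2 h and t = 5.5 h: Q falls from 1201 to 175 cfs over 7 intervals.
K = (Q₂/Q₁)^(1/7) = (175/1201)^(1/7) = 0.759.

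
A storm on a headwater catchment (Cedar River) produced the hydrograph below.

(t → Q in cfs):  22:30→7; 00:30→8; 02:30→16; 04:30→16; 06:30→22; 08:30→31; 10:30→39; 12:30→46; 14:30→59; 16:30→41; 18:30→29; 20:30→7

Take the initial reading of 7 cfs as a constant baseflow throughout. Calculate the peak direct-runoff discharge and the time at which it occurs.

Q_p = 52.0 cfs at t = 14:30

Subtracting baseflow gives direct-runoff ordinates: 0.0, 1.0, 9.0, 9.0, 15.0, 24.0, 32.0, 39.0, 52.0, 34.0, 22.0, 0.0 cfs.
The maximum is 52.0 cfs, occurring at the reading for t = 14:30.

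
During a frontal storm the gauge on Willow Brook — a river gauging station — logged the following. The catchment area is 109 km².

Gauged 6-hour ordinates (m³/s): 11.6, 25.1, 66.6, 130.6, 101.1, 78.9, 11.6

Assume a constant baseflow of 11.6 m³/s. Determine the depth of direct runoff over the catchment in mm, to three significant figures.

Direct runoff: 0.0, 13.5, 55.0, 119.0, 89.5, 67.3, 0.0 m³/s; ΣQ_DR = 344.3 m³/s.
V = ΣQ_DR · Δt = 344.3 × 21600 s = 7.437 × 10^6 m³.
Over A = 109 km², depth = V / A = 68.2 mm.

d ≈ 68.2 mm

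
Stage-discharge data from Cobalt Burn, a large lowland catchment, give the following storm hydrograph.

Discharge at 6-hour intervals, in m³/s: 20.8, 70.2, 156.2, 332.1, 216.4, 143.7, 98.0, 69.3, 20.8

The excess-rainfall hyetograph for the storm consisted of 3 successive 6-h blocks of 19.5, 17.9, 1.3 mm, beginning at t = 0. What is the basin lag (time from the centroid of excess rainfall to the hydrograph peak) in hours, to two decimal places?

t_L ≈ 11.82 h

Centroid of excess rainfall: t_c = Σ P_i·t̄_i / ΣP_i = 6.1783 h (block centres at 3, 9, 15 h).
Hydrograph peak occurs at t = 18 h, so basin lag t_L = 18 − 6.1783 = 11.82 h.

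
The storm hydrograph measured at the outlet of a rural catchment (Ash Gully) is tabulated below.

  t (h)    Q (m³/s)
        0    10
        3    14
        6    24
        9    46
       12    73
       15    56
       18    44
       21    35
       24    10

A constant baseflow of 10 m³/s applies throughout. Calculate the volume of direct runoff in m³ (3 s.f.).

Direct-runoff ordinates (Q − Q_b): 0.0, 4.0, 14.0, 36.0, 63.0, 46.0, 34.0, 25.0, 0.0 m³/s.
ΣQ_DR = 222.0 m³/s.
With Δt = 3 h = 10800 s, V = ΣQ_DR · Δt = 222.0 × 10800 = 2.40 × 10^6 m³.

V ≈ 2.40 × 10^6 m³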